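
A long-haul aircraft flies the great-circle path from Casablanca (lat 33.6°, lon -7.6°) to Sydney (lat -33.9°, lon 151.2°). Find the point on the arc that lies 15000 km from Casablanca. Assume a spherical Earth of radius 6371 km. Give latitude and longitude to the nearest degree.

≈ lat -27°, lon 120°

The haversine formula gives a central angle δ ≈ 2.834 rad (162.4°) between the endpoints. The total great-circle distance is δ·R ≈ 2.834 × 6371 ≈ 18058 km, so the target fraction is f = 15000/18058 ≈ 0.831.
Interpolate at f ≈ 0.831 with slerp weights a = sin((1−f)δ)/sin δ ≈ 1.527, b = sin(fδ)/sin δ ≈ 2.343.
p = a·p₁ + b·p₂ ≈ (-0.443, 0.769, -0.461); φ = arcsin(p_z) ≈ -27.48°, λ = atan2(p_y, p_x) ≈ 119.96°.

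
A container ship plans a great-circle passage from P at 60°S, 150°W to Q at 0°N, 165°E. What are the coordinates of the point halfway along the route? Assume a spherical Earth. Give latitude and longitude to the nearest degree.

≈ 32°S, 180°E

From cos δ = sin φ₁ sin φ₂ + cos φ₁ cos φ₂ cos Δλ, the central angle is δ ≈ 1.209 rad (69.3°).
Interpolate at f = 1/2 with slerp weights a = sin((1−f)δ)/sin δ ≈ 0.608, b = sin(fδ)/sin δ ≈ 0.608.
p = a·p₁ + b·p₂ ≈ (-0.850, 0.005, -0.526); φ = arcsin(p_z) ≈ -31.76°, λ = atan2(p_y, p_x) ≈ 179.64°.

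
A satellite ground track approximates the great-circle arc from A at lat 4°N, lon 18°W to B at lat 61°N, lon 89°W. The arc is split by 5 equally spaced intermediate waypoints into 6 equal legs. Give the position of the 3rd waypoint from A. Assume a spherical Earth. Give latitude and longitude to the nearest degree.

≈ lat 37°N, lon 40°W

From cos δ = sin φ₁ sin φ₂ + cos φ₁ cos φ₂ cos Δλ, the central angle is δ ≈ 1.351 rad (77.4°).
Interpolate at f = 3/6 with slerp weights a = sin((1−f)δ)/sin δ ≈ 0.641, b = sin(fδ)/sin δ ≈ 0.641.
p = a·p₁ + b·p₂ ≈ (0.613, -0.508, 0.605); φ = arcsin(p_z) ≈ 37.23°, λ = atan2(p_y, p_x) ≈ -39.64°.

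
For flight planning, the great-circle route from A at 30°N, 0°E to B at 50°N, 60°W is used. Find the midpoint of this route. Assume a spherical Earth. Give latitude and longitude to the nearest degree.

≈ 44°N, 25°W

Convert each endpoint to a unit vector on the sphere (x = cos φ cos λ, y = cos φ sin λ, z = sin φ).
The central angle between the endpoints is δ = arccos(p₁·p₂) ≈ 0.848 rad (48.6°).
Interpolate at f = 1/2 with slerp weights a = sin((1−f)δ)/sin δ ≈ 0.549, b = sin(fδ)/sin δ ≈ 0.549.
p = a·p₁ + b·p₂ ≈ (0.651, -0.305, 0.695); φ = arcsin(p_z) ≈ 43.99°, λ = atan2(p_y, p_x) ≈ -25.12°.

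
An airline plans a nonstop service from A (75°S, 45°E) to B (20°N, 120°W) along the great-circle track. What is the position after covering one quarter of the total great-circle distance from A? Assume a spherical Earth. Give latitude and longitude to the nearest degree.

Convert each endpoint to a unit vector on the sphere (x = cos φ cos λ, y = cos φ sin λ, z = sin φ).
The central angle between the endpoints is δ = arccos(p₁·p₂) ≈ 2.172 rad (124.4°).
Interpolate at f = 1/4 with slerp weights a = sin((1−f)δ)/sin δ ≈ 1.210, b = sin(fδ)/sin δ ≈ 0.626.
p = a·p₁ + b·p₂ ≈ (-0.073, -0.288, -0.955); φ = arcsin(p_z) ≈ -72.71°, λ = atan2(p_y, p_x) ≈ -104.17°.

≈ (73°S, 104°W)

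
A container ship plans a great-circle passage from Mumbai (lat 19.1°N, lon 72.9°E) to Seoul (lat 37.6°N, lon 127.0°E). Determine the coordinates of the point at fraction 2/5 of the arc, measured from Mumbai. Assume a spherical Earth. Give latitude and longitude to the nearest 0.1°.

≈ lat 29.1°N, lon 92.1°E

Convert each endpoint to a unit vector on the sphere (x = cos φ cos λ, y = cos φ sin λ, z = sin φ).
The central angle between the endpoints is δ = arccos(p₁·p₂) ≈ 0.878 rad (50.3°).
Interpolate at f = 2/5 with slerp weights a = sin((1−f)δ)/sin δ ≈ 0.653, b = sin(fδ)/sin δ ≈ 0.447.
p = a·p₁ + b·p₂ ≈ (-0.032, 0.873, 0.487); φ = arcsin(p_z) ≈ 29.12°, λ = atan2(p_y, p_x) ≈ 92.08°.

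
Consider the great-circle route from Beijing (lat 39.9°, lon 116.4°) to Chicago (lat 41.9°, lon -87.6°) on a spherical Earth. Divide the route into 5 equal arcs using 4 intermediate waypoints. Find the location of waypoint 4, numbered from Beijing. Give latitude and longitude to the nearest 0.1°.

≈ lat 59.6°, lon -99.3°

Convert each endpoint to a unit vector on the sphere (x = cos φ cos λ, y = cos φ sin λ, z = sin φ).
The central angle between the endpoints is δ = arccos(p₁·p₂) ≈ 1.664 rad (95.4°).
Interpolate at f = 4/5 with slerp weights a = sin((1−f)δ)/sin δ ≈ 0.328, b = sin(fδ)/sin δ ≈ 0.976.
p = a·p₁ + b·p₂ ≈ (-0.082, -0.500, 0.862); φ = arcsin(p_z) ≈ 59.56°, λ = atan2(p_y, p_x) ≈ -99.26°.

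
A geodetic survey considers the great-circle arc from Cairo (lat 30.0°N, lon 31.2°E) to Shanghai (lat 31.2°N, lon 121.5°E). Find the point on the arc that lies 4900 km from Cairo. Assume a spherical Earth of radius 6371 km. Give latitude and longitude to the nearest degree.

Write both endpoints as unit vectors p₁, p₂ with components (cos φ cos λ, cos φ sin λ, sin φ).
The central angle between the endpoints is δ = arccos(p₁·p₂) ≈ 1.313 rad (75.2°). The total great-circle distance is δ·R ≈ 1.313 × 6371 ≈ 8364 km, so the target fraction is f = 4900/8364 ≈ 0.586.
Interpolate at f ≈ 0.586 with slerp weights a = sin((1−f)δ)/sin δ ≈ 0.535, b = sin(fδ)/sin δ ≈ 0.719.
p = a·p₁ + b·p₂ ≈ (0.075, 0.765, 0.640); φ = arcsin(p_z) ≈ 39.80°, λ = atan2(p_y, p_x) ≈ 84.41°.

≈ lat 40°N, lon 84°E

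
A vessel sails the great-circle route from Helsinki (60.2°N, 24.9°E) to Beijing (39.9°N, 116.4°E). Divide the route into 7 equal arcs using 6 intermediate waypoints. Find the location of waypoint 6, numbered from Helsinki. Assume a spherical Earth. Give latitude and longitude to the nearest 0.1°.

≈ (46.2°N, 109.4°E)

Write both endpoints as unit vectors p₁, p₂ with components (cos φ cos λ, cos φ sin λ, sin φ).
The central angle between the endpoints is δ = arccos(p₁·p₂) ≈ 0.992 rad (56.9°).
Interpolate at f = 6/7 with slerp weights a = sin((1−f)δ)/sin δ ≈ 0.169, b = sin(fδ)/sin δ ≈ 0.898.
p = a·p₁ + b·p₂ ≈ (-0.230, 0.652, 0.722); φ = arcsin(p_z) ≈ 46.24°, λ = atan2(p_y, p_x) ≈ 109.44°.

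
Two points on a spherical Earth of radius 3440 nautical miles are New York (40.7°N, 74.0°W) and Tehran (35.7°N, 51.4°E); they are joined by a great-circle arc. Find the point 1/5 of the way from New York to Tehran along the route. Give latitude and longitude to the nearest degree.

Write both endpoints as unit vectors p₁, p₂ with components (cos φ cos λ, cos φ sin λ, sin φ).
The central angle between the endpoints is δ = arccos(p₁·p₂) ≈ 1.547 rad (88.6°).
Interpolate at f = 1/5 with slerp weights a = sin((1−f)δ)/sin δ ≈ 0.945, b = sin(fδ)/sin δ ≈ 0.305.
p = a·p₁ + b·p₂ ≈ (0.352, -0.496, 0.794); φ = arcsin(p_z) ≈ 52.57°, λ = atan2(p_y, p_x) ≈ -54.63°.

≈ 53°N, 55°W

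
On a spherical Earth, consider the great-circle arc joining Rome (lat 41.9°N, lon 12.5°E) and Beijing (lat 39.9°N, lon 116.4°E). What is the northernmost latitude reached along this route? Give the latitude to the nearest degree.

≈ 55°N

The great circle lies in the plane with unit normal n̂ = (p₁ × p₂)/|p₁ × p₂|.
Here n̂_z ≈ +0.579; the vertex latitude is φ_max = arccos|n̂_z| ≈ 54.6°.
Check via Clairaut: cos φ_max = |cos φ₁| · sin C = cos(41.9°)·sin(51.1°) ≈ 0.579, again giving ≈ 54.6°.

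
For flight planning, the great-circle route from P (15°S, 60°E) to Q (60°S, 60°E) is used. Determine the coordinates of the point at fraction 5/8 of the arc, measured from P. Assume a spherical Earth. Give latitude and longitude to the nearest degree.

≈ (43°S, 60°E)

The haversine formula gives a central angle δ ≈ 0.785 rad (45.0°) between the endpoints.
Interpolate at f = 5/8 with slerp weights a = sin((1−f)δ)/sin δ ≈ 0.411, b = sin(fδ)/sin δ ≈ 0.667.
p = a·p₁ + b·p₂ ≈ (0.365, 0.632, -0.684); φ = arcsin(p_z) ≈ -43.12°, λ = atan2(p_y, p_x) ≈ 60.00°.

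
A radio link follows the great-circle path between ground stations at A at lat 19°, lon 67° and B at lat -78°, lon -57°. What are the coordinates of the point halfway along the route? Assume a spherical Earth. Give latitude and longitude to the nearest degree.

Write both endpoints as unit vectors p₁, p₂ with components (cos φ cos λ, cos φ sin λ, sin φ).
The central angle between the endpoints is δ = arccos(p₁·p₂) ≈ 2.013 rad (115.4°).
Interpolate at f = 1/2 with slerp weights a = sin((1−f)δ)/sin δ ≈ 0.935, b = sin(fδ)/sin δ ≈ 0.935.
p = a·p₁ + b·p₂ ≈ (0.451, 0.651, -0.610); φ = arcsin(p_z) ≈ -37.61°, λ = atan2(p_y, p_x) ≈ 55.26°.

≈ lat -38°, lon 55°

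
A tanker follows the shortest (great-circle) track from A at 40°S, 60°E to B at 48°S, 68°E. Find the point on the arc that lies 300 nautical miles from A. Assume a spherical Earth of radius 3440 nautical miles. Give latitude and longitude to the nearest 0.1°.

≈ 44.1°S, 63.8°E

Convert each endpoint to a unit vector on the sphere (x = cos φ cos λ, y = cos φ sin λ, z = sin φ).
The central angle between the endpoints is δ = arccos(p₁·p₂) ≈ 0.172 rad (9.8°). The total great-circle distance is δ·R ≈ 0.172 × 3440 ≈ 591 nmi, so the target fraction is f = 300/591 ≈ 0.508.
Interpolate at f ≈ 0.508 with slerp weights a = sin((1−f)δ)/sin δ ≈ 0.494, b = sin(fδ)/sin δ ≈ 0.509.
p = a·p₁ + b·p₂ ≈ (0.317, 0.644, -0.696); φ = arcsin(p_z) ≈ -44.13°, λ = atan2(p_y, p_x) ≈ 63.79°.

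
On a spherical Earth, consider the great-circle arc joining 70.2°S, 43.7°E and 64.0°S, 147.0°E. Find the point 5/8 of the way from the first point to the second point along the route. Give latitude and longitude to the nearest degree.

Convert each endpoint to a unit vector on the sphere (x = cos φ cos λ, y = cos φ sin λ, z = sin φ).
The central angle between the endpoints is δ = arccos(p₁·p₂) ≈ 0.624 rad (35.8°).
Interpolate at f = 5/8 with slerp weights a = sin((1−f)δ)/sin δ ≈ 0.397, b = sin(fδ)/sin δ ≈ 0.651.
p = a·p₁ + b·p₂ ≈ (-0.142, 0.248, -0.958); φ = arcsin(p_z) ≈ -73.38°, λ = atan2(p_y, p_x) ≈ 119.78°.

≈ 73°S, 120°E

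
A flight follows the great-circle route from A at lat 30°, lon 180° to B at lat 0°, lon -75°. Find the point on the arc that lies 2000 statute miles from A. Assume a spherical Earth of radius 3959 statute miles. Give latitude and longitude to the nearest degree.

≈ lat 30°, lon -147°

Convert each endpoint to a unit vector on the sphere (x = cos φ cos λ, y = cos φ sin λ, z = sin φ).
The central angle between the endpoints is δ = arccos(p₁·p₂) ≈ 1.797 rad (103.0°). The total great-circle distance is δ·R ≈ 1.797 × 3959 ≈ 7114 mi, so the target fraction is f = 2000/7114 ≈ 0.281.
Interpolate at f ≈ 0.281 with slerp weights a = sin((1−f)δ)/sin δ ≈ 0.986, b = sin(fδ)/sin δ ≈ 0.497.
p = a·p₁ + b·p₂ ≈ (-0.726, -0.480, 0.493); φ = arcsin(p_z) ≈ 29.55°, λ = atan2(p_y, p_x) ≈ -146.54°.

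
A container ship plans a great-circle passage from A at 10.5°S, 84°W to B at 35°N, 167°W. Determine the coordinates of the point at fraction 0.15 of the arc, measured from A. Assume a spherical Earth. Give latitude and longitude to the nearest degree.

Write both endpoints as unit vectors p₁, p₂ with components (cos φ cos λ, cos φ sin λ, sin φ).
The central angle between the endpoints is δ = arccos(p₁·p₂) ≈ 1.577 rad (90.4°).
Interpolate at f = 0.15 with slerp weights a = sin((1−f)δ)/sin δ ≈ 0.974, b = sin(fδ)/sin δ ≈ 0.234.
p = a·p₁ + b·p₂ ≈ (-0.087, -0.995, -0.043); φ = arcsin(p_z) ≈ -2.46°, λ = atan2(p_y, p_x) ≈ -95.00°.

≈ 2°S, 95°W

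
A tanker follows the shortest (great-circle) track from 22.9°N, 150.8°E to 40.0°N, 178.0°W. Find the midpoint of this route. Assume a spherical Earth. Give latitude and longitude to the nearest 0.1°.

≈ 32.4°N, 164.9°E

The haversine formula gives a central angle δ ≈ 0.548 rad (31.4°) between the endpoints.
Interpolate at f = 1/2 with slerp weights a = sin((1−f)δ)/sin δ ≈ 0.519, b = sin(fδ)/sin δ ≈ 0.519.
p = a·p₁ + b·p₂ ≈ (-0.815, 0.220, 0.536); φ = arcsin(p_z) ≈ 32.41°, λ = atan2(p_y, p_x) ≈ 164.93°.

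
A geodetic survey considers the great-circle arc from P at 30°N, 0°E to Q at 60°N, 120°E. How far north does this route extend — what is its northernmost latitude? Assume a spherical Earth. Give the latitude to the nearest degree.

≈ 67°N

The great circle lies in the plane with unit normal n̂ = (p₁ × p₂)/|p₁ × p₂|.
Here n̂_z ≈ +0.384; the vertex latitude is φ_max = arccos|n̂_z| ≈ 67.4°.
Check via Clairaut: cos φ_max = |cos φ₁| · sin C = cos(30.0°)·sin(26.3°) ≈ 0.384, again giving ≈ 67.4°.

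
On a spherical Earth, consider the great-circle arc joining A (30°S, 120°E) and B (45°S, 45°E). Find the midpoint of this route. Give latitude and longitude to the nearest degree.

≈ (44°S, 87°E)

The haversine formula gives a central angle δ ≈ 1.033 rad (59.2°) between the endpoints.
Interpolate at f = 1/2 with slerp weights a = sin((1−f)δ)/sin δ ≈ 0.575, b = sin(fδ)/sin δ ≈ 0.575.
p = a·p₁ + b·p₂ ≈ (0.039, 0.719, -0.694); φ = arcsin(p_z) ≈ -43.96°, λ = atan2(p_y, p_x) ≈ 86.93°.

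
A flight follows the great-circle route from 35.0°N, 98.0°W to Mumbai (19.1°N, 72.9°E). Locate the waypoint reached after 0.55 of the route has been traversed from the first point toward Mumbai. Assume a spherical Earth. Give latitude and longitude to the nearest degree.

≈ 73°N, 46°E

Write both endpoints as unit vectors p₁, p₂ with components (cos φ cos λ, cos φ sin λ, sin φ).
The central angle between the endpoints is δ = arccos(p₁·p₂) ≈ 2.185 rad (125.2°).
Interpolate at f = 0.55 with slerp weights a = sin((1−f)δ)/sin δ ≈ 1.019, b = sin(fδ)/sin δ ≈ 1.142.
p = a·p₁ + b·p₂ ≈ (0.201, 0.205, 0.958); φ = arcsin(p_z) ≈ 73.33°, λ = atan2(p_y, p_x) ≈ 45.51°.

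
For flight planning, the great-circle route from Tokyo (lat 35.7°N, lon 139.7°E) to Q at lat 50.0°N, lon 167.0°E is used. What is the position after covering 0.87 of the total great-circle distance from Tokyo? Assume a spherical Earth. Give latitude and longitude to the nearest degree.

≈ lat 49°N, lon 163°E

Write both endpoints as unit vectors p₁, p₂ with components (cos φ cos λ, cos φ sin λ, sin φ).
The central angle between the endpoints is δ = arccos(p₁·p₂) ≈ 0.425 rad (24.4°).
Interpolate at f = 0.87 with slerp weights a = sin((1−f)δ)/sin δ ≈ 0.134, b = sin(fδ)/sin δ ≈ 0.876.
p = a·p₁ + b·p₂ ≈ (-0.632, 0.197, 0.750); φ = arcsin(p_z) ≈ 48.55°, λ = atan2(p_y, p_x) ≈ 162.68°.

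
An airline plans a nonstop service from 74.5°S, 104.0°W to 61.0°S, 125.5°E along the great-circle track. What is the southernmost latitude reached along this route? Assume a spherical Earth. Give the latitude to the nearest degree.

The great circle lies in the plane with unit normal n̂ = (p₁ × p₂)/|p₁ × p₂|.
Here n̂_z ≈ -0.151; the vertex latitude is φ_max = arccos|n̂_z| ≈ 81.3°.
Check via Clairaut: cos φ_max = |cos φ₁| · sin C = cos(74.5°)·sin(145.5°) ≈ 0.151, again giving ≈ 81.3°.

≈ 81°S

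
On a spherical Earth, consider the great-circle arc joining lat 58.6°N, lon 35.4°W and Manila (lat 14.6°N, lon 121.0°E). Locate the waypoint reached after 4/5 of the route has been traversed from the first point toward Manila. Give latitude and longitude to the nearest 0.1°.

Convert each endpoint to a unit vector on the sphere (x = cos φ cos λ, y = cos φ sin λ, z = sin φ).
The central angle between the endpoints is δ = arccos(p₁·p₂) ≈ 1.820 rad (104.3°).
Interpolate at f = 4/5 with slerp weights a = sin((1−f)δ)/sin δ ≈ 0.367, b = sin(fδ)/sin δ ≈ 1.025.
p = a·p₁ + b·p₂ ≈ (-0.355, 0.739, 0.572); φ = arcsin(p_z) ≈ 34.89°, λ = atan2(p_y, p_x) ≈ 115.64°.

≈ lat 34.9°N, lon 115.6°E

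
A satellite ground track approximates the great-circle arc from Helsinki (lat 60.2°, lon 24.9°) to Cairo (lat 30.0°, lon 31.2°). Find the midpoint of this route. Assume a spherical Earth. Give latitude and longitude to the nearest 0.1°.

The haversine formula gives a central angle δ ≈ 0.532 rad (30.5°) between the endpoints.
Interpolate at f = 1/2 with slerp weights a = sin((1−f)δ)/sin δ ≈ 0.518, b = sin(fδ)/sin δ ≈ 0.518.
p = a·p₁ + b·p₂ ≈ (0.618, 0.341, 0.709); φ = arcsin(p_z) ≈ 45.14°, λ = atan2(p_y, p_x) ≈ 28.90°.

≈ lat 45.1°, lon 28.9°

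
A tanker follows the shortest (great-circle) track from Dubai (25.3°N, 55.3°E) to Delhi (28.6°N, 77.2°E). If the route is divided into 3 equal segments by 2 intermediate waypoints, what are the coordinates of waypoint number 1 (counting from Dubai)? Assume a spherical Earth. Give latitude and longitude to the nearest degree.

Write both endpoints as unit vectors p₁, p₂ with components (cos φ cos λ, cos φ sin λ, sin φ).
The central angle between the endpoints is δ = arccos(p₁·p₂) ≈ 0.345 rad (19.8°).
Interpolate at f = 1/3 with slerp weights a = sin((1−f)δ)/sin δ ≈ 0.674, b = sin(fδ)/sin δ ≈ 0.339.
p = a·p₁ + b·p₂ ≈ (0.413, 0.792, 0.450); φ = arcsin(p_z) ≈ 26.78°, λ = atan2(p_y, p_x) ≈ 62.45°.

≈ 27°N, 62°E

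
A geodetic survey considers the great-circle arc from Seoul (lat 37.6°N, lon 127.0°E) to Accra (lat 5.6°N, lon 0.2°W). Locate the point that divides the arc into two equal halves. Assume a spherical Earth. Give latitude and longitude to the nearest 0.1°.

≈ lat 41.0°N, lon 50.5°E

Write both endpoints as unit vectors p₁, p₂ with components (cos φ cos λ, cos φ sin λ, sin φ).
The central angle between the endpoints is δ = arccos(p₁·p₂) ≈ 2.001 rad (114.7°).
Interpolate at f = 1/2 with slerp weights a = sin((1−f)δ)/sin δ ≈ 0.926, b = sin(fδ)/sin δ ≈ 0.926.
p = a·p₁ + b·p₂ ≈ (0.480, 0.583, 0.656); φ = arcsin(p_z) ≈ 40.96°, λ = atan2(p_y, p_x) ≈ 50.52°.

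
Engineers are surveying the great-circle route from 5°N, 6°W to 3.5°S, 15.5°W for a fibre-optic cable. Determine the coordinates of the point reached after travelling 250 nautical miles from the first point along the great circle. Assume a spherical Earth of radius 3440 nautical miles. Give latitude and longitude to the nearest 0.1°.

From cos δ = sin φ₁ sin φ₂ + cos φ₁ cos φ₂ cos Δλ, the central angle is δ ≈ 0.222 rad (12.7°). The total great-circle distance is δ·R ≈ 0.222 × 3440 ≈ 765 nmi, so the target fraction is f = 250/765 ≈ 0.327.
Interpolate at f ≈ 0.327 with slerp weights a = sin((1−f)δ)/sin δ ≈ 0.676, b = sin(fδ)/sin δ ≈ 0.329.
p = a·p₁ + b·p₂ ≈ (0.987, -0.158, 0.039); φ = arcsin(p_z) ≈ 2.23°, λ = atan2(p_y, p_x) ≈ -9.11°.

≈ 2.2°N, 9.1°W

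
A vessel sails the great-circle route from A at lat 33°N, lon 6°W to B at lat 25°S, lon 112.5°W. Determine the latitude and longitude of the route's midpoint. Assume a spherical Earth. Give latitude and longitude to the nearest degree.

The haversine formula gives a central angle δ ≈ 2.033 rad (116.5°) between the endpoints.
Interpolate at f = 1/2 with slerp weights a = sin((1−f)δ)/sin δ ≈ 0.950, b = sin(fδ)/sin δ ≈ 0.950.
p = a·p₁ + b·p₂ ≈ (0.463, -0.879, 0.116); φ = arcsin(p_z) ≈ 6.66°, λ = atan2(p_y, p_x) ≈ -62.22°.

≈ lat 7°N, lon 62°W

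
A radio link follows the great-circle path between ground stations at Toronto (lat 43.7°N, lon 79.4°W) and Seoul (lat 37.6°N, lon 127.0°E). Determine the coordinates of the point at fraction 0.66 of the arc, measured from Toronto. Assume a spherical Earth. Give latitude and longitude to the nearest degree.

Write both endpoints as unit vectors p₁, p₂ with components (cos φ cos λ, cos φ sin λ, sin φ).
The central angle between the endpoints is δ = arccos(p₁·p₂) ≈ 1.662 rad (95.3°).
Interpolate at f = 0.66 with slerp weights a = sin((1−f)δ)/sin δ ≈ 0.538, b = sin(fδ)/sin δ ≈ 0.894.
p = a·p₁ + b·p₂ ≈ (-0.355, 0.183, 0.917); φ = arcsin(p_z) ≈ 66.48°, λ = atan2(p_y, p_x) ≈ 152.67°.

≈ lat 66°N, lon 153°E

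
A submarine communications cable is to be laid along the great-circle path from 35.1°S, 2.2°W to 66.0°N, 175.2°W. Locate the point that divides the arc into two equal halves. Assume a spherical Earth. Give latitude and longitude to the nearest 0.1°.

Convert each endpoint to a unit vector on the sphere (x = cos φ cos λ, y = cos φ sin λ, z = sin φ).
The central angle between the endpoints is δ = arccos(p₁·p₂) ≈ 2.597 rad (148.8°).
Interpolate at f = 1/2 with slerp weights a = sin((1−f)δ)/sin δ ≈ 1.861, b = sin(fδ)/sin δ ≈ 1.861.
p = a·p₁ + b·p₂ ≈ (0.767, -0.122, 0.630); φ = arcsin(p_z) ≈ 39.04°, λ = atan2(p_y, p_x) ≈ -9.02°.

≈ 39.0°N, 9.0°W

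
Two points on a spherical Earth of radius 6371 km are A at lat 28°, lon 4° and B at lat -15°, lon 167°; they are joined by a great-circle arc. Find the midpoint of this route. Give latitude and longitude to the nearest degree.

≈ lat 36°, lon 102°

Write both endpoints as unit vectors p₁, p₂ with components (cos φ cos λ, cos φ sin λ, sin φ).
The central angle between the endpoints is δ = arccos(p₁·p₂) ≈ 2.785 rad (159.6°).
Interpolate at f = 1/2 with slerp weights a = sin((1−f)δ)/sin δ ≈ 2.820, b = sin(fδ)/sin δ ≈ 2.820.
p = a·p₁ + b·p₂ ≈ (-0.170, 0.786, 0.594); φ = arcsin(p_z) ≈ 36.44°, λ = atan2(p_y, p_x) ≈ 102.22°.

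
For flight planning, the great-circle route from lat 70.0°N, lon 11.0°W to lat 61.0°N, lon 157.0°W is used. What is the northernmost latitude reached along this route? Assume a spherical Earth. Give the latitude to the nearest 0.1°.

The great circle lies in the plane with unit normal n̂ = (p₁ × p₂)/|p₁ × p₂|.
Here n̂_z ≈ -0.127; the vertex latitude is φ_max = arccos|n̂_z| ≈ 82.7°.
Check via Clairaut: cos φ_max = |cos φ₁| · sin C = cos(70.0°)·sin(21.8°) ≈ 0.127, again giving ≈ 82.7°.

≈ 82.7°N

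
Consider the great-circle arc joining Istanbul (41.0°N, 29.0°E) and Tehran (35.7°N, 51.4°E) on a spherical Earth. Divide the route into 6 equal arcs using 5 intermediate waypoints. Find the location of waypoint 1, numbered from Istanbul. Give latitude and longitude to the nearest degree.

Convert each endpoint to a unit vector on the sphere (x = cos φ cos λ, y = cos φ sin λ, z = sin φ).
The central angle between the endpoints is δ = arccos(p₁·p₂) ≈ 0.319 rad (18.3°).
Interpolate at f = 1/6 with slerp weights a = sin((1−f)δ)/sin δ ≈ 0.838, b = sin(fδ)/sin δ ≈ 0.169.
p = a·p₁ + b·p₂ ≈ (0.639, 0.414, 0.648); φ = arcsin(p_z) ≈ 40.43°, λ = atan2(p_y, p_x) ≈ 32.95°.

≈ 40°N, 33°E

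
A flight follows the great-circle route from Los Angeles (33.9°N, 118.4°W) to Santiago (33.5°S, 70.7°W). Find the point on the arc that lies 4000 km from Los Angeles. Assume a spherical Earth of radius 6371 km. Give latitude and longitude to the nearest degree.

≈ 4°N, 97°W

From cos δ = sin φ₁ sin φ₂ + cos φ₁ cos φ₂ cos Δλ, the central angle is δ ≈ 1.412 rad (80.9°). The total great-circle distance is δ·R ≈ 1.412 × 6371 ≈ 8997 km, so the target fraction is f = 4000/8997 ≈ 0.445.
Interpolate at f ≈ 0.445 with slerp weights a = sin((1−f)δ)/sin δ ≈ 0.715, b = sin(fδ)/sin δ ≈ 0.595.
p = a·p₁ + b·p₂ ≈ (-0.118, -0.990, 0.071); φ = arcsin(p_z) ≈ 4.05°, λ = atan2(p_y, p_x) ≈ -96.82°.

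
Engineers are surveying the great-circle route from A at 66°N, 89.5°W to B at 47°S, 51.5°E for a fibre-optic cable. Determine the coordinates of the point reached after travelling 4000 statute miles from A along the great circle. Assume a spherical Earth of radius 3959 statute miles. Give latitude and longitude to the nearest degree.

Write both endpoints as unit vectors p₁, p₂ with components (cos φ cos λ, cos φ sin λ, sin φ).
The central angle between the endpoints is δ = arccos(p₁·p₂) ≈ 2.655 rad (152.1°). The total great-circle distance is δ·R ≈ 2.655 × 3959 ≈ 10509 mi, so the target fraction is f = 4000/10509 ≈ 0.381.
Interpolate at f ≈ 0.381 with slerp weights a = sin((1−f)δ)/sin δ ≈ 2.131, b = sin(fδ)/sin δ ≈ 1.810.
p = a·p₁ + b·p₂ ≈ (0.776, 0.099, 0.623); φ = arcsin(p_z) ≈ 38.54°, λ = atan2(p_y, p_x) ≈ 7.29°.

≈ 39°N, 7°E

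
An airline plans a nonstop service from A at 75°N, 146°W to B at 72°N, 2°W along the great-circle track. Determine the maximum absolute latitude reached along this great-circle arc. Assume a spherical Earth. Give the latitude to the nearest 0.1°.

≈ 84.8°N

The great circle lies in the plane with unit normal n̂ = (p₁ × p₂)/|p₁ × p₂|.
Here n̂_z ≈ +0.090; the vertex latitude is φ_max = arccos|n̂_z| ≈ 84.8°.
Check via Clairaut: cos φ_max = |cos φ₁| · sin C = cos(75.0°)·sin(20.4°) ≈ 0.090, again giving ≈ 84.8°.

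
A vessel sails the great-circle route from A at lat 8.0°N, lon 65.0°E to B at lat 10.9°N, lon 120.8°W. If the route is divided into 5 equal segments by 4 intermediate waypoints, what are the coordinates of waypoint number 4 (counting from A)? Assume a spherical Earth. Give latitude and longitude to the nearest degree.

The haversine formula gives a central angle δ ≈ 2.797 rad (160.2°) between the endpoints.
Interpolate at f = 4/5 with slerp weights a = sin((1−f)δ)/sin δ ≈ 1.569, b = sin(fδ)/sin δ ≈ 2.325.
p = a·p₁ + b·p₂ ≈ (-0.512, -0.552, 0.658); φ = arcsin(p_z) ≈ 41.15°, λ = atan2(p_y, p_x) ≈ -132.84°.

≈ lat 41°N, lon 133°W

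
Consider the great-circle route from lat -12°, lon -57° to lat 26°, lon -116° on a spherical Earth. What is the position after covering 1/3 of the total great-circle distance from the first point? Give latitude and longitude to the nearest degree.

Convert each endpoint to a unit vector on the sphere (x = cos φ cos λ, y = cos φ sin λ, z = sin φ).
The central angle between the endpoints is δ = arccos(p₁·p₂) ≈ 1.201 rad (68.8°).
Interpolate at f = 1/3 with slerp weights a = sin((1−f)δ)/sin δ ≈ 0.770, b = sin(fδ)/sin δ ≈ 0.418.
p = a·p₁ + b·p₂ ≈ (0.245, -0.969, 0.023); φ = arcsin(p_z) ≈ 1.33°, λ = atan2(p_y, p_x) ≈ -75.79°.

≈ lat 1°, lon -76°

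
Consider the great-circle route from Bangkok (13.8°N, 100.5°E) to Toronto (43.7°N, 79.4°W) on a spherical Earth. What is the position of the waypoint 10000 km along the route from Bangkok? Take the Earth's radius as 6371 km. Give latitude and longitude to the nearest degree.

≈ (76°N, 79°W)

Write both endpoints as unit vectors p₁, p₂ with components (cos φ cos λ, cos φ sin λ, sin φ).
The central angle between the endpoints is δ = arccos(p₁·p₂) ≈ 2.138 rad (122.5°). The total great-circle distance is δ·R ≈ 2.138 × 6371 ≈ 13621 km, so the target fraction is f = 10000/13621 ≈ 0.734.
Interpolate at f ≈ 0.734 with slerp weights a = sin((1−f)δ)/sin δ ≈ 0.638, b = sin(fδ)/sin δ ≈ 1.186.
p = a·p₁ + b·p₂ ≈ (0.045, -0.233, 0.971); φ = arcsin(p_z) ≈ 76.27°, λ = atan2(p_y, p_x) ≈ -79.14°.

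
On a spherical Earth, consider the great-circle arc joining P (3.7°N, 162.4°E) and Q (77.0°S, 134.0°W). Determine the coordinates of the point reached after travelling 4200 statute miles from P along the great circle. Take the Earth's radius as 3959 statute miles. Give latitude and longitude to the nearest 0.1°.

From cos δ = sin φ₁ sin φ₂ + cos φ₁ cos φ₂ cos Δλ, the central angle is δ ≈ 1.534 rad (87.9°). The total great-circle distance is δ·R ≈ 1.534 × 3959 ≈ 6073 mi, so the target fraction is f = 4200/6073 ≈ 0.692.
Interpolate at f ≈ 0.692 with slerp weights a = sin((1−f)δ)/sin δ ≈ 0.456, b = sin(fδ)/sin δ ≈ 0.873.
p = a·p₁ + b·p₂ ≈ (-0.570, -0.004, -0.822); φ = arcsin(p_z) ≈ -55.24°, λ = atan2(p_y, p_x) ≈ -179.62°.

≈ (55.2°S, 179.6°W)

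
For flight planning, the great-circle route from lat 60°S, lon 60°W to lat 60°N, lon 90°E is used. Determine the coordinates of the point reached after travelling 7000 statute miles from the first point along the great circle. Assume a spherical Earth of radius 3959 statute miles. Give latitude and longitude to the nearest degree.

≈ lat 16°N, lon 24°E

The haversine formula gives a central angle δ ≈ 2.882 rad (165.1°) between the endpoints. The total great-circle distance is δ·R ≈ 2.882 × 3959 ≈ 11410 mi, so the target fraction is f = 7000/11410 ≈ 0.613.
Interpolate at f ≈ 0.613 with slerp weights a = sin((1−f)δ)/sin δ ≈ 3.497, b = sin(fδ)/sin δ ≈ 3.821.
p = a·p₁ + b·p₂ ≈ (0.874, 0.396, 0.281); φ = arcsin(p_z) ≈ 16.30°, λ = atan2(p_y, p_x) ≈ 24.38°.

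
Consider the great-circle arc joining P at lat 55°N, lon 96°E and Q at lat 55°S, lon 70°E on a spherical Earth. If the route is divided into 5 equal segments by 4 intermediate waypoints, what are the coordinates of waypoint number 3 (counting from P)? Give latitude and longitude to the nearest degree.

The haversine formula gives a central angle δ ≈ 1.956 rad (112.0°) between the endpoints.
Interpolate at f = 3/5 with slerp weights a = sin((1−f)δ)/sin δ ≈ 0.760, b = sin(fδ)/sin δ ≈ 0.995.
p = a·p₁ + b·p₂ ≈ (0.150, 0.970, -0.192); φ = arcsin(p_z) ≈ -11.07°, λ = atan2(p_y, p_x) ≈ 81.23°.

≈ lat 11°S, lon 81°E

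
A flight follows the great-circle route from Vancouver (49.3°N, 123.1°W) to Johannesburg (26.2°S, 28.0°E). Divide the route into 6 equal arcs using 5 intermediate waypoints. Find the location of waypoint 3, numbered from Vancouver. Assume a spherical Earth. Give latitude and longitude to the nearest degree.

Write both endpoints as unit vectors p₁, p₂ with components (cos φ cos λ, cos φ sin λ, sin φ).
The central angle between the endpoints is δ = arccos(p₁·p₂) ≈ 2.581 rad (147.9°).
Interpolate at f = 3/6 with slerp weights a = sin((1−f)δ)/sin δ ≈ 1.807, b = sin(fδ)/sin δ ≈ 1.807.
p = a·p₁ + b·p₂ ≈ (0.788, -0.226, 0.572); φ = arcsin(p_z) ≈ 34.91°, λ = atan2(p_y, p_x) ≈ -16.00°.

≈ 35°N, 16°W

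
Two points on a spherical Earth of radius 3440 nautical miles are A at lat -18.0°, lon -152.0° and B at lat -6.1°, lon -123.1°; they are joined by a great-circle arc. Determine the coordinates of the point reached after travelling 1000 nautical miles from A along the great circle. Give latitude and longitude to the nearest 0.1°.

≈ lat -11.9°, lon -135.9°

The haversine formula gives a central angle δ ≈ 0.534 rad (30.6°) between the endpoints. The total great-circle distance is δ·R ≈ 0.534 × 3440 ≈ 1837 nmi, so the target fraction is f = 1000/1837 ≈ 0.544.
Interpolate at f ≈ 0.544 with slerp weights a = sin((1−f)δ)/sin δ ≈ 0.473, b = sin(fδ)/sin δ ≈ 0.563.
p = a·p₁ + b·p₂ ≈ (-0.703, -0.680, -0.206); φ = arcsin(p_z) ≈ -11.90°, λ = atan2(p_y, p_x) ≈ -135.95°.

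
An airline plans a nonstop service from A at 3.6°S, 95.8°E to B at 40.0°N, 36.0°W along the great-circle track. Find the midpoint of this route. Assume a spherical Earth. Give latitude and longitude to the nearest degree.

Write both endpoints as unit vectors p₁, p₂ with components (cos φ cos λ, cos φ sin λ, sin φ).
The central angle between the endpoints is δ = arccos(p₁·p₂) ≈ 2.153 rad (123.4°).
Interpolate at f = 1/2 with slerp weights a = sin((1−f)δ)/sin δ ≈ 1.054, b = sin(fδ)/sin δ ≈ 1.054.
p = a·p₁ + b·p₂ ≈ (0.547, 0.572, 0.611); φ = arcsin(p_z) ≈ 37.69°, λ = atan2(p_y, p_x) ≈ 46.28°.

≈ 38°N, 46°E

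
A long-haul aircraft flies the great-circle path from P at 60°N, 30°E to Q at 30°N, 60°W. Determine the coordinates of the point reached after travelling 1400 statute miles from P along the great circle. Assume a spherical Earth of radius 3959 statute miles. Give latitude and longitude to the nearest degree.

≈ 59°N, 11°W

Convert each endpoint to a unit vector on the sphere (x = cos φ cos λ, y = cos φ sin λ, z = sin φ).
The central angle between the endpoints is δ = arccos(p₁·p₂) ≈ 1.123 rad (64.3°). The total great-circle distance is δ·R ≈ 1.123 × 3959 ≈ 4446 mi, so the target fraction is f = 1400/4446 ≈ 0.315.
Interpolate at f ≈ 0.315 with slerp weights a = sin((1−f)δ)/sin δ ≈ 0.772, b = sin(fδ)/sin δ ≈ 0.384.
p = a·p₁ + b·p₂ ≈ (0.501, -0.095, 0.860); φ = arcsin(p_z) ≈ 59.37°, λ = atan2(p_y, p_x) ≈ -10.77°.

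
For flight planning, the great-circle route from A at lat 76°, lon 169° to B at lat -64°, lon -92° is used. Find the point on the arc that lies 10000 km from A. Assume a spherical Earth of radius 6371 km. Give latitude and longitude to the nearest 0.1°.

≈ lat -4.5°, lon -119.7°

Convert each endpoint to a unit vector on the sphere (x = cos φ cos λ, y = cos φ sin λ, z = sin φ).
The central angle between the endpoints is δ = arccos(p₁·p₂) ≈ 2.665 rad (152.7°). The total great-circle distance is δ·R ≈ 2.665 × 6371 ≈ 16980 km, so the target fraction is f = 10000/16980 ≈ 0.589.
Interpolate at f ≈ 0.589 with slerp weights a = sin((1−f)δ)/sin δ ≈ 1.939, b = sin(fδ)/sin δ ≈ 2.181.
p = a·p₁ + b·p₂ ≈ (-0.494, -0.866, -0.078); φ = arcsin(p_z) ≈ -4.50°, λ = atan2(p_y, p_x) ≈ -119.70°.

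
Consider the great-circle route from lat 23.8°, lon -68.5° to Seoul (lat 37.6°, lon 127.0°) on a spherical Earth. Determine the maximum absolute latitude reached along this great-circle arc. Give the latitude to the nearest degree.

The great circle lies in the plane with unit normal n̂ = (p₁ × p₂)/|p₁ × p₂|.
Here n̂_z ≈ -0.217; the vertex latitude is φ_max = arccos|n̂_z| ≈ 77.5°.
Check via Clairaut: cos φ_max = |cos φ₁| · sin C = cos(23.8°)·sin(13.7°) ≈ 0.217, again giving ≈ 77.5°.

≈ 77°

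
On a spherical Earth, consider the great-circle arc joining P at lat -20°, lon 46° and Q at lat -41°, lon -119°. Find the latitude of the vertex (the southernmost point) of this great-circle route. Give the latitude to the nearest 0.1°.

≈ -78.1°

The great circle lies in the plane with unit normal n̂ = (p₁ × p₂)/|p₁ × p₂|.
Here n̂_z ≈ -0.207; the vertex latitude is φ_max = arccos|n̂_z| ≈ 78.1°.
Check via Clairaut: cos φ_max = |cos φ₁| · sin C = cos(20.0°)·sin(167.3°) ≈ 0.207, again giving ≈ 78.1°.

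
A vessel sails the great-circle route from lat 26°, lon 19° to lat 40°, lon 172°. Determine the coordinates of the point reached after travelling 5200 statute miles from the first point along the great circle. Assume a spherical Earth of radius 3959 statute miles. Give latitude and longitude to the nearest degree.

≈ lat 67°, lon 134°

Write both endpoints as unit vectors p₁, p₂ with components (cos φ cos λ, cos φ sin λ, sin φ).
The central angle between the endpoints is δ = arccos(p₁·p₂) ≈ 1.909 rad (109.4°). The total great-circle distance is δ·R ≈ 1.909 × 3959 ≈ 7557 mi, so the target fraction is f = 5200/7557 ≈ 0.688.
Interpolate at f ≈ 0.688 with slerp weights a = sin((1−f)δ)/sin δ ≈ 0.595, b = sin(fδ)/sin δ ≈ 1.025.
p = a·p₁ + b·p₂ ≈ (-0.272, 0.283, 0.920); φ = arcsin(p_z) ≈ 66.86°, λ = atan2(p_y, p_x) ≈ 133.88°.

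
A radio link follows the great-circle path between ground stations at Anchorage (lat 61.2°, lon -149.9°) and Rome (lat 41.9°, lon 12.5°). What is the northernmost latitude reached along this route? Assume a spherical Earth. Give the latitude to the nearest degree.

The great circle lies in the plane with unit normal n̂ = (p₁ × p₂)/|p₁ × p₂|.
Here n̂_z ≈ +0.112; the vertex latitude is φ_max = arccos|n̂_z| ≈ 83.6°.

≈ 84°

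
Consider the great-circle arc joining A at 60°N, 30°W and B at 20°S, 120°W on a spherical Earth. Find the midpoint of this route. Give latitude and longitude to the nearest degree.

From cos δ = sin φ₁ sin φ₂ + cos φ₁ cos φ₂ cos Δλ, the central angle is δ ≈ 1.872 rad (107.2°).
Interpolate at f = 1/2 with slerp weights a = sin((1−f)δ)/sin δ ≈ 0.843, b = sin(fδ)/sin δ ≈ 0.843.
p = a·p₁ + b·p₂ ≈ (-0.031, -0.897, 0.442); φ = arcsin(p_z) ≈ 26.21°, λ = atan2(p_y, p_x) ≈ -91.98°.

≈ 26°N, 92°W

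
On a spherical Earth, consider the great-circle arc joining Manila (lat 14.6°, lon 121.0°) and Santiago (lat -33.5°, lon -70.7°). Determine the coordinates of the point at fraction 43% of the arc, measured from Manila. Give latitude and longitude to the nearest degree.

≈ lat -45°, lon 158°

Write both endpoints as unit vectors p₁, p₂ with components (cos φ cos λ, cos φ sin λ, sin φ).
The central angle between the endpoints is δ = arccos(p₁·p₂) ≈ 2.763 rad (158.3°).
Interpolate at f = 0.43 with slerp weights a = sin((1−f)δ)/sin δ ≈ 2.708, b = sin(fδ)/sin δ ≈ 2.512.
p = a·p₁ + b·p₂ ≈ (-0.657, 0.269, -0.704); φ = arcsin(p_z) ≈ -44.75°, λ = atan2(p_y, p_x) ≈ 157.74°.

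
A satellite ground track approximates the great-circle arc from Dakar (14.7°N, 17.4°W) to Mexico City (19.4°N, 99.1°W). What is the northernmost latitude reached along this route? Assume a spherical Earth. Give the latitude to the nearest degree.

≈ 22°N

The great circle lies in the plane with unit normal n̂ = (p₁ × p₂)/|p₁ × p₂|.
Here n̂_z ≈ -0.925; the vertex latitude is φ_max = arccos|n̂_z| ≈ 22.4°.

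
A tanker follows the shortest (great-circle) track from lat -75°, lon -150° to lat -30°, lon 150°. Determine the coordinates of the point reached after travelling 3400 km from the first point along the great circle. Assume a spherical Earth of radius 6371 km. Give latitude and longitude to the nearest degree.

≈ lat -52°, lon 160°

Convert each endpoint to a unit vector on the sphere (x = cos φ cos λ, y = cos φ sin λ, z = sin φ).
The central angle between the endpoints is δ = arccos(p₁·p₂) ≈ 0.933 rad (53.5°). The total great-circle distance is δ·R ≈ 0.933 × 6371 ≈ 5947 km, so the target fraction is f = 3400/5947 ≈ 0.572.
Interpolate at f ≈ 0.572 with slerp weights a = sin((1−f)δ)/sin δ ≈ 0.484, b = sin(fδ)/sin δ ≈ 0.633.
p = a·p₁ + b·p₂ ≈ (-0.583, 0.211, -0.784); φ = arcsin(p_z) ≈ -51.66°, λ = atan2(p_y, p_x) ≈ 160.08°.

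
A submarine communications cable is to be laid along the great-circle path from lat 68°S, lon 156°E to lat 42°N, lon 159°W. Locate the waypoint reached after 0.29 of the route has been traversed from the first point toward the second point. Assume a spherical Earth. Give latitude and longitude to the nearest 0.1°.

≈ lat 37.3°S, lon 179.7°E

The haversine formula gives a central angle δ ≈ 2.008 rad (115.1°) between the endpoints.
Interpolate at f = 0.29 with slerp weights a = sin((1−f)δ)/sin δ ≈ 1.092, b = sin(fδ)/sin δ ≈ 0.607.
p = a·p₁ + b·p₂ ≈ (-0.795, 0.005, -0.607); φ = arcsin(p_z) ≈ -37.34°, λ = atan2(p_y, p_x) ≈ 179.66°.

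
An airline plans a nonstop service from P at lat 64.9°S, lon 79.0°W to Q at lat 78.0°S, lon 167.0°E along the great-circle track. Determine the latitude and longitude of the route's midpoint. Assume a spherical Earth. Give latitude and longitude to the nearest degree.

≈ lat 78°S, lon 108°W

Convert each endpoint to a unit vector on the sphere (x = cos φ cos λ, y = cos φ sin λ, z = sin φ).
The central angle between the endpoints is δ = arccos(p₁·p₂) ≈ 0.555 rad (31.8°).
Interpolate at f = 1/2 with slerp weights a = sin((1−f)δ)/sin δ ≈ 0.520, b = sin(fδ)/sin δ ≈ 0.520.
p = a·p₁ + b·p₂ ≈ (-0.063, -0.192, -0.979); φ = arcsin(p_z) ≈ -78.33°, λ = atan2(p_y, p_x) ≈ -108.22°.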